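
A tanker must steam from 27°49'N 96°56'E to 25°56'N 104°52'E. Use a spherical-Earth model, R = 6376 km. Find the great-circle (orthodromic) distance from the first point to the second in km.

Haversine: a = sin²(Δφ/2)+cos φ₁ cos φ₂ sin²(Δλ/2) = 0.00408;  σ = 2·atan2(√a,√(1−a))
σ = 7.321° → d = Rσ = 6376·0.12778 = 815 km

815 km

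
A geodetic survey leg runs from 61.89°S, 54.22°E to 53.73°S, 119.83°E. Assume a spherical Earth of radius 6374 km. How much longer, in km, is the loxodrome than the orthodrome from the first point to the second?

159 km

Great circle: cos σ = sin φ₁ sin φ₂ + cos φ₁ cos φ₂ cos Δλ,  σ = 0.5984 rad → d_gc = 3814.2 km
Rhumb line: Δψ = +0.2687, q = Δφ/Δψ = 0.5300, d_rh = R√(Δφ²+q²Δλ²) = 3973.5 km
Excess = 3973.5 − 3814.2 = 159.3 ≈ 159 km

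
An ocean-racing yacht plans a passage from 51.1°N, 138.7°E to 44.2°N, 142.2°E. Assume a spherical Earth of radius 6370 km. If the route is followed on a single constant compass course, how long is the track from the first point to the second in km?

811 km

Δψ = ln[tan(π/4+φ₂/2)/tan(π/4+φ₁/2)] = -0.1791;  Δφ = -0.1204 rad,  Δλ = +0.0611 rad
q = Δφ/Δψ = 0.6723
d = R·√(Δφ² + q²Δλ²) = 6370·0.12724 = 811 km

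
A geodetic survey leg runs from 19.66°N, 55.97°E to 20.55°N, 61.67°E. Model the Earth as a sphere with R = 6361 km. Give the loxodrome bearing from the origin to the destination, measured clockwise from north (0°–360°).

80.6°

Meridional parts: M(φ₁)=+0.3501, M(φ₂)=+0.3666 → ΔM = +0.0165;  Δλ = +0.0995 rad
tan C = Δλ / ΔM = +6.0142 → C = 80.56°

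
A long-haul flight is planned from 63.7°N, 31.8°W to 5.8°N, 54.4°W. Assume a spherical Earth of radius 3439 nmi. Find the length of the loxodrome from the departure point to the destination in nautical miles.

3620 nmi

Rhumb course C = atan2(Δλ, Δψ) with Δψ = ln[tan(π/4+φ₂/2)/tan(π/4+φ₁/2)] = -1.3526, Δλ = -0.3944 → C = 196.26°
d = R·|Δφ| / |cos C| = 3439·1.01055 / 0.96001 = 3620 nmi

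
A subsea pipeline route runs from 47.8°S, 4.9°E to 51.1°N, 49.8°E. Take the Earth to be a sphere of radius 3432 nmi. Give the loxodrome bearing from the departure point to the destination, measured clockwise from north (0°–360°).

Δψ = ln[tan(π/4+φ₂/2)/tan(π/4+φ₁/2)] = +1.9932
Δλ = +0.7837 rad (taken the short way round)
course = atan2(Δλ, Δψ) = 21.46°

21.5°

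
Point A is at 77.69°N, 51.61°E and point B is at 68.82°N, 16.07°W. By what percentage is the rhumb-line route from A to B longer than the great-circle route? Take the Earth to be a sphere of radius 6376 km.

Great circle: σ = 0.3474 rad → d_gc = Rσ = 2214.9 km
Rhumb: Δφ = -0.1548, Δλ = -1.1812, Δψ = -0.5503, q = Δφ/Δψ = 0.2813 → d_rh = R√(Δφ²+q²Δλ²) = 2337.5 km
Excess = (2337.5 − 2214.9) / 2214.9 = 122.6 / 2214.9 = 5.54% ≈ 5.5%

5.5%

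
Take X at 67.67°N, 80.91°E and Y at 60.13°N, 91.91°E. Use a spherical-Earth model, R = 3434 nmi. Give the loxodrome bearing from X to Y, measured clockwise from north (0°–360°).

Meridional parts: M(φ₁)=+1.6227, M(φ₂)=+1.3215 → ΔM = -0.3012;  Δλ = +0.1920 rad
tan C = Δλ / ΔM = -0.6375 → C = 147.48°

147.5°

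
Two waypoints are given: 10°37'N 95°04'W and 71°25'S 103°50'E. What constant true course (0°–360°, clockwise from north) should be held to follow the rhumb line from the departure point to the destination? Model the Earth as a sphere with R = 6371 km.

234.6°

Meridional parts: M(φ₁)=+0.1864, M(φ₂)=-1.8103 → ΔM = -1.9967;  Δλ = -2.8117 rad
tan C = Δλ / ΔM = +1.4082 → C = 234.62°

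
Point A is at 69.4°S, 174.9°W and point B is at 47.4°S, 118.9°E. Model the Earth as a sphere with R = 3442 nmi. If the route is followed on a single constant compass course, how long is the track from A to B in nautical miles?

2398 nmi

Δψ = ln[tan(π/4+φ₂/2)/tan(π/4+φ₁/2)] = +0.7633;  Δφ = +0.3840 rad,  Δλ = -1.1554 rad
q = Δφ/Δψ = 0.5030
d = R·√(Δφ² + q²Δλ²) = 3442·0.69659 = 2398 nmi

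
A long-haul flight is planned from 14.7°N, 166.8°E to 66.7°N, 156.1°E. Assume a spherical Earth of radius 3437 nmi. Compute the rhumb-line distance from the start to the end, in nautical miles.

3150 nmi

Rhumb course C = atan2(Δλ, Δψ) with Δψ = ln[tan(π/4+φ₂/2)/tan(π/4+φ₁/2)] = +1.3196, Δλ = -0.1868 → C = 351.94°
d = R·|Δφ| / |cos C| = 3437·0.90757 / 0.99013 = 3150 nmi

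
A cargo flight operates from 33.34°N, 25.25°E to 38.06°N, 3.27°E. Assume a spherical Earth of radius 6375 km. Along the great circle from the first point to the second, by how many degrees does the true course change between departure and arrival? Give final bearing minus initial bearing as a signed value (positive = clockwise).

-12.9°

At departure: θ₁ = atan2(sin Δλ cos φ₂, cos φ₁ sin φ₂ − sin φ₁ cos φ₂ cos Δλ) = 291.10°
At arrival: θ₂ = atan2(sin Δλ cos φ₁, −cos φ₂ sin φ₁ + sin φ₂ cos φ₁ cos Δλ) = 278.16°
Δθ = θ₂ − θ₁ = -12.9°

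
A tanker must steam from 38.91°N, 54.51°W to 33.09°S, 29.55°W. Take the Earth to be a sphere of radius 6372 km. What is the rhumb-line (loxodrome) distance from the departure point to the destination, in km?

8413 km

Rhumb course C = atan2(Δλ, Δψ) with Δψ = ln[tan(π/4+φ₂/2)/tan(π/4+φ₁/2)] = -1.3509, Δλ = +0.4356 → C = 162.13°
d = R·|Δφ| / |cos C| = 6372·1.25664 / 0.95174 = 8413 km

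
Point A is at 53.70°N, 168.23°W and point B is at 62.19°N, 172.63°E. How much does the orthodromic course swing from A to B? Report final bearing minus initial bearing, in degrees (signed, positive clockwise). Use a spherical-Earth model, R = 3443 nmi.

Initial bearing θ₁ = atan2(sin Δλ cos φ₂, cos φ₁ sin φ₂ − sin φ₁ cos φ₂ cos Δλ) = 317.75°
Final bearing θ₂ = (initial bearing from the destination back to the start) + 180° = 301.44°
Δθ = θ₂ − θ₁ = -16.3°

-16.3°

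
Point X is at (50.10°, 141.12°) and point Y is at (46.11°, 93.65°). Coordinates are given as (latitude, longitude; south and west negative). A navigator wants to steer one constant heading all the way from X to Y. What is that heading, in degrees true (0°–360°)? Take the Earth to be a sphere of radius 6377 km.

262.8°

Δψ = ln[tan(π/4+φ₂/2)/tan(π/4+φ₁/2)] = -0.1044
Δλ = -0.8285 rad (taken the short way round)
course = atan2(Δλ, Δψ) = 262.82°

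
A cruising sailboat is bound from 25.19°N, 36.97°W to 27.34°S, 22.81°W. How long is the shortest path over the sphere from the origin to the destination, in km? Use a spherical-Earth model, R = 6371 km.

6035 km

Haversine: a = sin²(Δφ/2)+cos φ₁ cos φ₂ sin²(Δλ/2) = 0.20804;  σ = 2·atan2(√a,√(1−a))
σ = 54.273° → d = Rσ = 6371·0.94724 = 6035 km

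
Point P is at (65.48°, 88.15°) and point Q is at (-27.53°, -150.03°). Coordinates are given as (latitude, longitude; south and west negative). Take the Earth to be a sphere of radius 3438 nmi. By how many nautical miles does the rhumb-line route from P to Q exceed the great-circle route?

Great circle: cos σ = sin φ₁ sin φ₂ + cos φ₁ cos φ₂ cos Δλ,  σ = 2.2326 rad → d_gc = 7675.8 nmi
Rhumb line: Δψ = -2.0266, q = Δφ/Δψ = 0.8010, d_rh = R√(Δφ²+q²Δλ²) = 8089.0 nmi
Excess = 8089.0 − 7675.8 = 413.2 ≈ 413 nmi

413 nmi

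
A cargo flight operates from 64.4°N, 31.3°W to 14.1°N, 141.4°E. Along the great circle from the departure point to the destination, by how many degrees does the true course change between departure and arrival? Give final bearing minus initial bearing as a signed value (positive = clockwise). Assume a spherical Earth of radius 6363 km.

Initial bearing θ₁ = atan2(sin Δλ cos φ₂, cos φ₁ sin φ₂ − sin φ₁ cos φ₂ cos Δλ) = 7.22°
Final bearing θ₂ = (initial bearing from the destination back to the start) + 180° = 176.79°
Δθ = θ₂ − θ₁ = +169.6°

+169.6°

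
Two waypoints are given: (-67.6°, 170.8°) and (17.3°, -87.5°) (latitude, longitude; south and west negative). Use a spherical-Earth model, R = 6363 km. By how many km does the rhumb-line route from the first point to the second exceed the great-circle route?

560 km

Great circle: cos σ = sin φ₁ sin φ₂ + cos φ₁ cos φ₂ cos Δλ,  σ = 1.9270 rad → d_gc = 12261.5 km
Rhumb line: Δψ = +1.9261, q = Δφ/Δψ = 0.7693, d_rh = R√(Δφ²+q²Δλ²) = 12821.7 km
Excess = 12821.7 − 12261.5 = 560.2 ≈ 560 km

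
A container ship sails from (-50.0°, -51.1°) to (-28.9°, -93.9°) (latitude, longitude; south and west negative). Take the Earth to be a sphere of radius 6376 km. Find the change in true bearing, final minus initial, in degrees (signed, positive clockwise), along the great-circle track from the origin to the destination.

At departure: θ₁ = atan2(sin Δλ cos φ₂, cos φ₁ sin φ₂ − sin φ₁ cos φ₂ cos Δλ) = 286.96°
At arrival: θ₂ = atan2(sin Δλ cos φ₁, −cos φ₂ sin φ₁ + sin φ₂ cos φ₁ cos Δλ) = 315.39°
Δθ = θ₂ − θ₁ = +28.4°

+28.4°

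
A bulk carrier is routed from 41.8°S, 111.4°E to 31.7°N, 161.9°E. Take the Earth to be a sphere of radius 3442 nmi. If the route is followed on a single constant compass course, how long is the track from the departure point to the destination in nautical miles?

5230 nmi

Rhumb course C = atan2(Δλ, Δψ) with Δψ = ln[tan(π/4+φ₂/2)/tan(π/4+φ₁/2)] = +1.3883, Δλ = +0.8814 → C = 32.41°
d = R·|Δφ| / |cos C| = 3442·1.28282 / 0.84424 = 5230 nmi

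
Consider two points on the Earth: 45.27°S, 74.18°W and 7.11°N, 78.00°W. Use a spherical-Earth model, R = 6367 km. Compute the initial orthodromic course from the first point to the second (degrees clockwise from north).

N = sin Δλ·cos φ₂ = -0.0661;  D = cos φ₁ sin φ₂ − sin φ₁ cos φ₂ cos Δλ = +0.7905
initial course = atan2(N, D) = 355.22°

355.2°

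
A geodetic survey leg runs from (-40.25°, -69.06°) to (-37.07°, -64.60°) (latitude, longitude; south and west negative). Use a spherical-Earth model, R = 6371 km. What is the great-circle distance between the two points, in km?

cos σ = sin φ₁ sin φ₂ + cos φ₁ cos φ₂ cos Δλ
      = sin(-40.25°)sin(-37.07°) + cos(-40.25°)cos(-37.07°)cos(4.46°) = 0.9966
σ = 4.715° → d = Rσ = 6371·0.08229 = 524 km

524 km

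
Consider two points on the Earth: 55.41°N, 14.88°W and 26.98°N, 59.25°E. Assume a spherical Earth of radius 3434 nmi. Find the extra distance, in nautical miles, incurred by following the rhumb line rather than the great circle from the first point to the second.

124 nmi

Great circle: cos σ = sin φ₁ sin φ₂ + cos φ₁ cos φ₂ cos Δλ,  σ = 1.0335 rad → d_gc = 3549.0 nmi
Rhumb line: Δψ = -0.6775, q = Δφ/Δψ = 0.7324, d_rh = R√(Δφ²+q²Δλ²) = 3673.3 nmi
Excess = 3673.3 − 3549.0 = 124.3 ≈ 124 nmi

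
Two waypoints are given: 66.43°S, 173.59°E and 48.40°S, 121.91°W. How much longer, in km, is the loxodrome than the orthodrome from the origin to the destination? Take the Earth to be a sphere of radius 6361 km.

164 km

Great circle: cos σ = sin φ₁ sin φ₂ + cos φ₁ cos φ₂ cos Δλ,  σ = 0.6440 rad → d_gc = 4096.4 km
Rhumb line: Δψ = +0.5992, q = Δφ/Δψ = 0.5252, d_rh = R√(Δφ²+q²Δλ²) = 4260.1 km
Excess = 4260.1 − 4096.4 = 163.7 ≈ 164 km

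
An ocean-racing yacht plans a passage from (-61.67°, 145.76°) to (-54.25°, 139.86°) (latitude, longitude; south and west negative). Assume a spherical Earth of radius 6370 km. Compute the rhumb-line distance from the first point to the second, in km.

895 km

Δψ = ln[tan(π/4+φ₂/2)/tan(π/4+φ₁/2)] = +0.2452;  Δφ = +0.1295 rad,  Δλ = -0.1030 rad
q = Δφ/Δψ = 0.5282
d = R·√(Δφ² + q²Δλ²) = 6370·0.14046 = 895 km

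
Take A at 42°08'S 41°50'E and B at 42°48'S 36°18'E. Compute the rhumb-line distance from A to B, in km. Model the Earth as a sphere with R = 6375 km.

460 km

Δψ = ln[tan(π/4+φ₂/2)/tan(π/4+φ₁/2)] = -0.0158;  Δφ = -0.0116 rad,  Δλ = -0.0966 rad
q = Δφ/Δψ = 0.7377
d = R·√(Δφ² + q²Δλ²) = 6375·0.07218 = 460 km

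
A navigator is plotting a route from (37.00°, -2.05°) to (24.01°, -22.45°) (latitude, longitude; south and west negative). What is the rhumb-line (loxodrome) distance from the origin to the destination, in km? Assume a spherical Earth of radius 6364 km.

2422 km

Rhumb course C = atan2(Δλ, Δψ) with Δψ = ln[tan(π/4+φ₂/2)/tan(π/4+φ₁/2)] = -0.2641, Δλ = -0.3560 → C = 233.43°
d = R·|Δφ| / |cos C| = 6364·0.22672 / 0.59576 = 2422 km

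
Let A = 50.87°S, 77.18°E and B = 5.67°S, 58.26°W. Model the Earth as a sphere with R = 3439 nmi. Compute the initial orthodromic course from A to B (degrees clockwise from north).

N = sin Δλ·cos φ₂ = -0.6982;  D = cos φ₁ sin φ₂ − sin φ₁ cos φ₂ cos Δλ = -0.6124
initial course = atan2(N, D) = 228.75°

228.7°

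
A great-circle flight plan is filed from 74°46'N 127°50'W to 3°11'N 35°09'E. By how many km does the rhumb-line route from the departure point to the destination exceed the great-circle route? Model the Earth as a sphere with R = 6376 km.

2776 km

Great circle: cos σ = sin φ₁ sin φ₂ + cos φ₁ cos φ₂ cos Δλ,  σ = 1.7694 rad → d_gc = 11281.6 km
Rhumb line: Δψ = -1.9564, q = Δφ/Δψ = 0.6386, d_rh = R√(Δφ²+q²Δλ²) = 14057.4 km
Excess = 14057.4 − 11281.6 = 2775.8 ≈ 2776 km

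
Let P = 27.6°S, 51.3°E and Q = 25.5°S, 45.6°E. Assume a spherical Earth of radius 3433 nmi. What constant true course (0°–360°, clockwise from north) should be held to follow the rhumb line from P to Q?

292.4°

Δψ = ln[tan(π/4+φ₂/2)/tan(π/4+φ₁/2)] = +0.0410
Δλ = -0.0995 rad (taken the short way round)
course = atan2(Δλ, Δψ) = 292.39°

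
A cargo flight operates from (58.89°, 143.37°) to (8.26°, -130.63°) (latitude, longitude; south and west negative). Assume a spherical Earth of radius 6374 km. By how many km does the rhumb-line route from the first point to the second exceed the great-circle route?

346 km

Great circle: cos σ = sin φ₁ sin φ₂ + cos φ₁ cos φ₂ cos Δλ,  σ = 1.4115 rad → d_gc = 8996.6 km
Rhumb line: Δψ = -1.1342, q = Δφ/Δψ = 0.7791, d_rh = R√(Δφ²+q²Δλ²) = 9342.8 km
Excess = 9342.8 − 8996.6 = 346.2 ≈ 346 km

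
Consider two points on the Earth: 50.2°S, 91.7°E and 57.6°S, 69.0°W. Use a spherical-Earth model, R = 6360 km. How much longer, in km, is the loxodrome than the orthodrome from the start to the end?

Great circle: cos σ = sin φ₁ sin φ₂ + cos φ₁ cos φ₂ cos Δλ,  σ = 1.2398 rad → d_gc = 7885.2 km
Rhumb line: Δψ = -0.2199, q = Δφ/Δψ = 0.5872, d_rh = R√(Δφ²+q²Δλ²) = 10507.5 km
Excess = 10507.5 − 7885.2 = 2622.3 ≈ 2622 km

2622 km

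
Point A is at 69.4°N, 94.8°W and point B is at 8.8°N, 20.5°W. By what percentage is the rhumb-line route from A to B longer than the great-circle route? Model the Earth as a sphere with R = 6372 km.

Great circle: σ = 1.3312 rad → d_gc = Rσ = 8482.5 km
Rhumb: Δφ = -1.0577, Δλ = +1.2968, Δψ = -1.5510, q = Δφ/Δψ = 0.6819 → d_rh = R√(Δφ²+q²Δλ²) = 8784.7 km
Excess = (8784.7 − 8482.5) / 8482.5 = 302.2 / 8482.5 = 3.56% ≈ 3.6%

3.6%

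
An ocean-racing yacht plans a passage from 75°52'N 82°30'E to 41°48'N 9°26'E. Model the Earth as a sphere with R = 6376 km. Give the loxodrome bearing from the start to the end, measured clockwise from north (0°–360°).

Δψ = ln[tan(π/4+φ₂/2)/tan(π/4+φ₁/2)] = -1.2833
Δλ = -1.2753 rad (taken the short way round)
course = atan2(Δλ, Δψ) = 224.82°

224.8°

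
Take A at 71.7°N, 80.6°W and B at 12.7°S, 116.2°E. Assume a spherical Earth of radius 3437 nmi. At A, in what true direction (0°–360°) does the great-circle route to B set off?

341.0°

N = sin Δλ·cos φ₂ = -0.2820;  D = cos φ₁ sin φ₂ − sin φ₁ cos φ₂ cos Δλ = +0.8176
initial course = atan2(N, D) = 340.97°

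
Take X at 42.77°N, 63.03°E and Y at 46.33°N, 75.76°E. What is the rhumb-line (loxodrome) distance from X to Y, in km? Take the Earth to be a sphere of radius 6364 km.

Rhumb course C = atan2(Δλ, Δψ) with Δψ = ln[tan(π/4+φ₂/2)/tan(π/4+φ₁/2)] = +0.0872, Δλ = +0.2222 → C = 68.56°
d = R·|Δφ| / |cos C| = 6364·0.06213 / 0.36545 = 1082 km

1082 km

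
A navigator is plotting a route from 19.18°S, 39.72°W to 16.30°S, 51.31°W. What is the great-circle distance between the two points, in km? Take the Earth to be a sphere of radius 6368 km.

1268 km

Haversine: a = sin²(Δφ/2)+cos φ₁ cos φ₂ sin²(Δλ/2) = 0.00987;  σ = 2·atan2(√a,√(1−a))
σ = 11.405° → d = Rσ = 6368·0.19906 = 1268 km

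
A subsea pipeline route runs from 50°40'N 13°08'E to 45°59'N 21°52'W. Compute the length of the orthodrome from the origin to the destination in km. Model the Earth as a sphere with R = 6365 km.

Haversine: a = sin²(Δφ/2)+cos φ₁ cos φ₂ sin²(Δλ/2) = 0.04149;  σ = 2·atan2(√a,√(1−a))
σ = 23.507° → d = Rσ = 6365·0.41028 = 2611 km

2611 km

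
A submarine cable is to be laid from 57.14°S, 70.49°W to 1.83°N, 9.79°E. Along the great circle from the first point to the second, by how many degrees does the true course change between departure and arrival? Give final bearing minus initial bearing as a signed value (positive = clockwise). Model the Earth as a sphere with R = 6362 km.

Initial bearing θ₁ = atan2(sin Δλ cos φ₂, cos φ₁ sin φ₂ − sin φ₁ cos φ₂ cos Δλ) = 80.83°
Final bearing θ₂ = (initial bearing from the destination back to the start) + 180° = 32.41°
Δθ = θ₂ − θ₁ = -48.4°

-48.4°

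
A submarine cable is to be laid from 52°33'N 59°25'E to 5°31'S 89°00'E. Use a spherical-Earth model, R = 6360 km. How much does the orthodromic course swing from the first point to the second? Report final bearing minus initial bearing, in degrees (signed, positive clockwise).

At departure: θ₁ = atan2(sin Δλ cos φ₂, cos φ₁ sin φ₂ − sin φ₁ cos φ₂ cos Δλ) = 146.61°
At arrival: θ₂ = atan2(sin Δλ cos φ₁, −cos φ₂ sin φ₁ + sin φ₂ cos φ₁ cos Δλ) = 160.36°
Δθ = θ₂ − θ₁ = +13.7°

+13.7°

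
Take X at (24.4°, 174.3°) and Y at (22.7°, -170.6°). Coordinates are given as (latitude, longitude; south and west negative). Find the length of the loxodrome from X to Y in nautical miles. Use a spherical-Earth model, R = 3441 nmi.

838 nmi

Rhumb course C = atan2(Δλ, Δψ) with Δψ = ln[tan(π/4+φ₂/2)/tan(π/4+φ₁/2)] = -0.0324, Δλ = +0.2635 → C = 97.00°
d = R·|Δφ| / |cos C| = 3441·0.02967 / 0.12190 = 838 nmi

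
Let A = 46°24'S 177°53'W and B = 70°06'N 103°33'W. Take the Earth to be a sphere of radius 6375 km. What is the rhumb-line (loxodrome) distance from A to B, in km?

Rhumb course C = atan2(Δλ, Δψ) with Δψ = ln[tan(π/4+φ₂/2)/tan(π/4+φ₁/2)] = +2.6569, Δλ = +1.2974 → C = 26.03°
d = R·|Δφ| / |cos C| = 6375·2.03331 / 0.89859 = 14425 km

14425 km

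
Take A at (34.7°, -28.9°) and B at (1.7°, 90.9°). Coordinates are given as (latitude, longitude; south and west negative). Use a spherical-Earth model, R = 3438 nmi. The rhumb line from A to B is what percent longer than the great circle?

3.2%

Great circle: σ = 1.9731 rad → d_gc = Rσ = 6783.4 nmi
Rhumb: Δφ = -0.5760, Δλ = +2.0909, Δψ = -0.6168, q = Δφ/Δψ = 0.9338 → d_rh = R√(Δφ²+q²Δλ²) = 6998.7 nmi
Excess = (6998.7 − 6783.4) / 6783.4 = 215.3 / 6783.4 = 3.17% ≈ 3.2%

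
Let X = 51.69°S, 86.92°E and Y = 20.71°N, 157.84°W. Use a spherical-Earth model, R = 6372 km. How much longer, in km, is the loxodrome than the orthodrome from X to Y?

Great circle: cos σ = sin φ₁ sin φ₂ + cos φ₁ cos φ₂ cos Δλ,  σ = 2.1232 rad → d_gc = 13529.1 km
Rhumb line: Δψ = +1.4270, q = Δφ/Δψ = 0.8855, d_rh = R√(Δφ²+q²Δλ²) = 13914.9 km
Excess = 13914.9 − 13529.1 = 385.8 ≈ 386 km

386 km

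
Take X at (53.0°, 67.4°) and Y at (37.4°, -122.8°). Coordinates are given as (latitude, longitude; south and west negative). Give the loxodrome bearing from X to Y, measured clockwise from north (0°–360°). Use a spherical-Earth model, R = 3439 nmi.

Meridional parts: M(φ₁)=+1.0948, M(φ₂)=+0.7048 → ΔM = -0.3901;  Δλ = +2.9636 rad
tan C = Δλ / ΔM = -7.5973 → C = 97.50°

97.5°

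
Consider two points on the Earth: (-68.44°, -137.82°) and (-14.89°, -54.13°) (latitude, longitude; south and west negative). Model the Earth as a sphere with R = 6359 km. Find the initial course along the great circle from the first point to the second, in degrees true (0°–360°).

N = sin Δλ·cos φ₂ = +0.9606;  D = cos φ₁ sin φ₂ − sin φ₁ cos φ₂ cos Δλ = +0.0044
initial course = atan2(N, D) = 89.74°

89.7°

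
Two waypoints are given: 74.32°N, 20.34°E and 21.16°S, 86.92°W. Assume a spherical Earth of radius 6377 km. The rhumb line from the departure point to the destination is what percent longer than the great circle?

6.0%

Great circle: σ = 2.0068 rad → d_gc = Rσ = 12797.4 km
Rhumb: Δφ = -1.6664, Δλ = -1.8720, Δψ = -2.3607, q = Δφ/Δψ = 0.7059 → d_rh = R√(Δφ²+q²Δλ²) = 13562.7 km
Excess = (13562.7 − 12797.4) / 12797.4 = 765.3 / 12797.4 = 5.98% ≈ 6.0%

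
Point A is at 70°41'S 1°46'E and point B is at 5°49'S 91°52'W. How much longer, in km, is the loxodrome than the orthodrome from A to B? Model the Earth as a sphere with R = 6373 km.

564 km

Great circle: cos σ = sin φ₁ sin φ₂ + cos φ₁ cos φ₂ cos Δλ,  σ = 1.4959 rad → d_gc = 9533.6 km
Rhumb line: Δψ = +1.6692, q = Δφ/Δψ = 0.6783, d_rh = R√(Δφ²+q²Δλ²) = 10097.4 km
Excess = 10097.4 − 9533.6 = 563.8 ≈ 564 km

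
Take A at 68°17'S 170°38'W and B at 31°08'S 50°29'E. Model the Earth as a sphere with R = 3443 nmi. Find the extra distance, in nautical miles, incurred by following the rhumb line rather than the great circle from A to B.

922 nmi

Great circle: cos σ = sin φ₁ sin φ₂ + cos φ₁ cos φ₂ cos Δλ,  σ = 1.3267 rad → d_gc = 4567.7 nmi
Rhumb line: Δψ = +1.0789, q = Δφ/Δψ = 0.6009, d_rh = R√(Δφ²+q²Δλ²) = 5489.8 nmi
Excess = 5489.8 − 4567.7 = 922.1 ≈ 922 nmi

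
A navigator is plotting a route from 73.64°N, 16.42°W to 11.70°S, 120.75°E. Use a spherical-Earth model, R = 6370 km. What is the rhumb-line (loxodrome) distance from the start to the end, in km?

Rhumb course C = atan2(Δλ, Δψ) with Δψ = ln[tan(π/4+φ₂/2)/tan(π/4+φ₁/2)] = -2.1453, Δλ = +2.3941 → C = 131.86°
d = R·|Δφ| / |cos C| = 6370·1.48946 / 0.66736 = 14217 km

14217 km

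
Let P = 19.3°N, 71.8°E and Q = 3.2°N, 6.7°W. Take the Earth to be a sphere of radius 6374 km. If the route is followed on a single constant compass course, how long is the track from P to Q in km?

Δψ = ln[tan(π/4+φ₂/2)/tan(π/4+φ₁/2)] = -0.2875;  Δφ = -0.2810 rad,  Δλ = -1.3701 rad
q = Δφ/Δψ = 0.9773
d = R·√(Δφ² + q²Δλ²) = 6374·1.36814 = 8721 km

8721 km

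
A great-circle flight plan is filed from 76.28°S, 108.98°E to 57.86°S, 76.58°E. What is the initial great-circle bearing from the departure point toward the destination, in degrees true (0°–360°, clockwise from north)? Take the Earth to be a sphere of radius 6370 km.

N = sin Δλ·cos φ₂ = -0.2851;  D = cos φ₁ sin φ₂ − sin φ₁ cos φ₂ cos Δλ = +0.2355
initial course = atan2(N, D) = 309.57°

309.6°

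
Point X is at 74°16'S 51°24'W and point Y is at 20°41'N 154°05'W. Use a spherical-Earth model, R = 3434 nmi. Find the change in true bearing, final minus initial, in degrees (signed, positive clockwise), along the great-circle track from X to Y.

At departure: θ₁ = atan2(sin Δλ cos φ₂, cos φ₁ sin φ₂ − sin φ₁ cos φ₂ cos Δλ) = 263.63°
At arrival: θ₂ = atan2(sin Δλ cos φ₁, −cos φ₂ sin φ₁ + sin φ₂ cos φ₁ cos Δλ) = 343.26°
Δθ = θ₂ − θ₁ = +79.6°

+79.6°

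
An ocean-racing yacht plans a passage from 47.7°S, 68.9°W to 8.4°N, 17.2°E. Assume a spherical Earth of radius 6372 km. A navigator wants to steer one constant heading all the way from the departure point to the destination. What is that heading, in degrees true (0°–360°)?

Meridional parts: M(φ₁)=-0.9497, M(φ₂)=+0.1471 → ΔM = +1.0968;  Δλ = +1.5027 rad
tan C = Δλ / ΔM = +1.3701 → C = 53.88°

53.9°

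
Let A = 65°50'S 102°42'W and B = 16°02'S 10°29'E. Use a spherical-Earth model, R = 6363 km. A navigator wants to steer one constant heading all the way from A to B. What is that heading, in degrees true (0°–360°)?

Δψ = ln[tan(π/4+φ₂/2)/tan(π/4+φ₁/2)] = +1.2579
Δλ = +1.9754 rad (taken the short way round)
course = atan2(Δλ, Δψ) = 57.51°

57.5°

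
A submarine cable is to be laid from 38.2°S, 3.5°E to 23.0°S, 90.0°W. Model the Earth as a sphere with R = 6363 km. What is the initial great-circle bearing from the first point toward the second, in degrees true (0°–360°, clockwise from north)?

249.6°

N = sin Δλ·cos φ₂ = -0.9188;  D = cos φ₁ sin φ₂ − sin φ₁ cos φ₂ cos Δλ = -0.3418
initial course = atan2(N, D) = 249.59°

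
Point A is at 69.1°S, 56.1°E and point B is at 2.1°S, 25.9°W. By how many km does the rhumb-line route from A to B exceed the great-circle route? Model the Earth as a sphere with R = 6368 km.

Great circle: cos σ = sin φ₁ sin φ₂ + cos φ₁ cos φ₂ cos Δλ,  σ = 1.4869 rad → d_gc = 9468.261 km
Rhumb line: Δψ = +1.6538, q = Δφ/Δψ = 0.7071, d_rh = R√(Δφ²+q²Δλ²) = 9847.756 km
Excess = 9847.756 − 9468.261 = 379.495 ≈ 379 km

379 km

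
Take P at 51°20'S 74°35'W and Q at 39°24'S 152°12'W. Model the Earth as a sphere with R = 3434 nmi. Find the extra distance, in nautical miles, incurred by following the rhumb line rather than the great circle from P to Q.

Great circle: cos σ = sin φ₁ sin φ₂ + cos φ₁ cos φ₂ cos Δλ,  σ = 0.9284 rad → d_gc = 3188.1 nmi
Rhumb line: Δψ = +0.2981, q = Δφ/Δψ = 0.6987, d_rh = R√(Δφ²+q²Δλ²) = 3327.9 nmi
Excess = 3327.9 − 3188.1 = 139.8 ≈ 140 nmi

140 nmi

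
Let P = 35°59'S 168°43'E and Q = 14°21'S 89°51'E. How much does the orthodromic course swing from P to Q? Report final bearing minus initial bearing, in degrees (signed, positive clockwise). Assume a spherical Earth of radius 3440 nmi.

+39.2°

Initial bearing θ₁ = atan2(sin Δλ cos φ₂, cos φ₁ sin φ₂ − sin φ₁ cos φ₂ cos Δλ) = 264.55°
Final bearing θ₂ = (initial bearing from the destination back to the start) + 180° = 303.75°
Δθ = θ₂ − θ₁ = +39.2°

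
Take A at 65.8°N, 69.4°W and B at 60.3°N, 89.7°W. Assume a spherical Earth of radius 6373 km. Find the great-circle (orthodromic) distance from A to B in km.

1184 km

cos σ = sin φ₁ sin φ₂ + cos φ₁ cos φ₂ cos Δλ
      = sin(65.80°)sin(60.30°) + cos(65.80°)cos(60.30°)cos(-20.30°) = 0.9828
σ = 10.648° → d = Rσ = 6373·0.18584 = 1184 km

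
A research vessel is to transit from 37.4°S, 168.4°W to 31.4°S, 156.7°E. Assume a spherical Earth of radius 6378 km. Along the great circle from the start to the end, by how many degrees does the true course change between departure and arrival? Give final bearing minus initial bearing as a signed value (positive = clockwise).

+20.2°

At departure: θ₁ = atan2(sin Δλ cos φ₂, cos φ₁ sin φ₂ − sin φ₁ cos φ₂ cos Δλ) = 271.32°
At arrival: θ₂ = atan2(sin Δλ cos φ₁, −cos φ₂ sin φ₁ + sin φ₂ cos φ₁ cos Δλ) = 291.49°
Δθ = θ₂ − θ₁ = +20.2°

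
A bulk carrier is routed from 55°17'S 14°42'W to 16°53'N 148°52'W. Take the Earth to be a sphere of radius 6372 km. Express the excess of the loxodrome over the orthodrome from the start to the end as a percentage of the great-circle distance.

Great circle: σ = 2.2375 rad → d_gc = Rσ = 14257.6 km
Rhumb: Δφ = +1.2595, Δλ = -2.3417, Δψ = +1.4619, q = Δφ/Δψ = 0.8616 → d_rh = R√(Δφ²+q²Δλ²) = 15155.1 km
Excess = (15155.1 − 14257.6) / 14257.6 = 897.5 / 14257.6 = 6.29% ≈ 6.3%

6.3%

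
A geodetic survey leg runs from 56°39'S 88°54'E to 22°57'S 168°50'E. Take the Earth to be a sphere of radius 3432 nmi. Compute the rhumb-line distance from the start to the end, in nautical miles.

Δψ = ln[tan(π/4+φ₂/2)/tan(π/4+φ₁/2)] = +0.7938;  Δφ = +0.5882 rad,  Δλ = +1.3951 rad
q = Δφ/Δψ = 0.7410
d = R·√(Δφ² + q²Δλ²) = 3432·1.18934 = 4082 nmi

4082 nmi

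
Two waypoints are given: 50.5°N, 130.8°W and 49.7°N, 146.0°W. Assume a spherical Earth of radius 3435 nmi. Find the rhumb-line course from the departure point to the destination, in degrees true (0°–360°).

265.3°

Meridional parts: M(φ₁)=+1.0243, M(φ₂)=+1.0026 → ΔM = -0.0218;  Δλ = -0.2653 rad
tan C = Δλ / ΔM = +12.1872 → C = 265.31°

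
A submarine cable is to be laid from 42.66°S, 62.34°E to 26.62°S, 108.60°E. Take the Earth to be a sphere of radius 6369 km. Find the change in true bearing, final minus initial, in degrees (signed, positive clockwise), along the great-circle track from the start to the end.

Initial bearing θ₁ = atan2(sin Δλ cos φ₂, cos φ₁ sin φ₂ − sin φ₁ cos φ₂ cos Δλ) = 82.12°
Final bearing θ₂ = (initial bearing from the destination back to the start) + 180° = 54.57°
Δθ = θ₂ − θ₁ = -27.6°

-27.6°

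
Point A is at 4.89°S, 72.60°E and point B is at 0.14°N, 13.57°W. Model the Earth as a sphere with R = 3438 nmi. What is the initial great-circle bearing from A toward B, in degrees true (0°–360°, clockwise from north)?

N = sin Δλ·cos φ₂ = -0.9978;  D = cos φ₁ sin φ₂ − sin φ₁ cos φ₂ cos Δλ = +0.0081
initial course = atan2(N, D) = 270.47°

270.5°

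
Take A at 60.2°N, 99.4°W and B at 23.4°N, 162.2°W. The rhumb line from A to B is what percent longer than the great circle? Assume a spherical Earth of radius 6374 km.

Great circle: σ = 0.9847 rad → d_gc = Rσ = 6276.5 km
Rhumb: Δφ = -0.6423, Δλ = -1.0961, Δψ = -0.9037, q = Δφ/Δψ = 0.7107 → d_rh = R√(Δφ²+q²Δλ²) = 6435.4 km
Excess = (6435.4 − 6276.5) / 6276.5 = 158.9 / 6276.5 = 2.53% ≈ 2.5%

2.5%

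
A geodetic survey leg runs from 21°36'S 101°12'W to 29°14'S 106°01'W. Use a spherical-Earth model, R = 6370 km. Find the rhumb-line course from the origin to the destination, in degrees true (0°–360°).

Δψ = ln[tan(π/4+φ₂/2)/tan(π/4+φ₁/2)] = -0.1477
Δλ = -0.0841 rad (taken the short way round)
course = atan2(Δλ, Δψ) = 209.65°

209.7°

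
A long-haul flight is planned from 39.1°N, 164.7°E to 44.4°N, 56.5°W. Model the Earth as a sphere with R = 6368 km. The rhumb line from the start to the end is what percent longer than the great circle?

16.9%

Great circle: σ = 1.5467 rad → d_gc = Rσ = 9849.5 km
Rhumb: Δφ = +0.0925, Δλ = +2.4225, Δψ = +0.1241, q = Δφ/Δψ = 0.7454 → d_rh = R√(Δφ²+q²Δλ²) = 11513.5 km
Excess = (11513.5 − 9849.5) / 9849.5 = 1664.0 / 9849.5 = 16.89% ≈ 16.9%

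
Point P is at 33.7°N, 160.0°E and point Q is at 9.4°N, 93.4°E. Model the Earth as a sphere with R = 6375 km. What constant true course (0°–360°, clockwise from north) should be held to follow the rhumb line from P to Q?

Meridional parts: M(φ₁)=+0.6254, M(φ₂)=+0.1648 → ΔM = -0.4606;  Δλ = -1.1624 rad
tan C = Δλ / ΔM = +2.5239 → C = 248.39°

248.4°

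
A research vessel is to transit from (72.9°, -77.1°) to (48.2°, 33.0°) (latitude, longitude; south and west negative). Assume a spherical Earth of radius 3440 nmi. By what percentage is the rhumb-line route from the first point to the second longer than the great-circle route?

13.6%

Great circle: σ = 0.8696 rad → d_gc = Rσ = 2991.3 nmi
Rhumb: Δφ = -0.4311, Δλ = +1.9216, Δψ = -0.9321, q = Δφ/Δψ = 0.4625 → d_rh = R√(Δφ²+q²Δλ²) = 3397.8 nmi
Excess = (3397.8 − 2991.3) / 2991.3 = 406.5 / 2991.3 = 13.59% ≈ 13.6%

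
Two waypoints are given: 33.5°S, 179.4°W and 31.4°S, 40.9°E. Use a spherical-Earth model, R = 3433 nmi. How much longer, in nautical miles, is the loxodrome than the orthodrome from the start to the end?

Great circle: cos σ = sin φ₁ sin φ₂ + cos φ₁ cos φ₂ cos Δλ,  σ = 1.8289 rad → d_gc = 6278.7 nmi
Rhumb line: Δψ = +0.0434, q = Δφ/Δψ = 0.8438, d_rh = R√(Δφ²+q²Δλ²) = 7063.9 nmi
Excess = 7063.9 − 6278.7 = 785.2 ≈ 785 nmi

785 nmi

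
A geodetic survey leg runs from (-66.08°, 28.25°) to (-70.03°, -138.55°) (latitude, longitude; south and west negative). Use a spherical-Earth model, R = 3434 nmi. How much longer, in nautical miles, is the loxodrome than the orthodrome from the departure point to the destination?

Great circle: cos σ = sin φ₁ sin φ₂ + cos φ₁ cos φ₂ cos Δλ,  σ = 0.7607 rad → d_gc = 2612.4 nmi
Rhumb line: Δψ = -0.1850, q = Δφ/Δψ = 0.3727, d_rh = R√(Δφ²+q²Δλ²) = 3733.7 nmi
Excess = 3733.7 − 2612.4 = 1121.3 ≈ 1121 nmi

1121 nmi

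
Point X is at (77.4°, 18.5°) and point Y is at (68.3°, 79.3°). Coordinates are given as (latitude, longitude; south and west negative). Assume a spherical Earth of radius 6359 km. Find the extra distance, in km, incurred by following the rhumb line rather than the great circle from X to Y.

92 km

Great circle: cos σ = sin φ₁ sin φ₂ + cos φ₁ cos φ₂ cos Δλ,  σ = 0.3298 rad → d_gc = 2097.23 km
Rhumb line: Δψ = -0.5516, q = Δφ/Δψ = 0.2879, d_rh = R√(Δφ²+q²Δλ²) = 2189.69 km
Excess = 2189.69 − 2097.23 = 92.46 ≈ 92 km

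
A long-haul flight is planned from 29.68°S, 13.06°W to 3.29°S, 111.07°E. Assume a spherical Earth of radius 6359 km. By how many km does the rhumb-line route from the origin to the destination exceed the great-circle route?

Great circle: cos σ = sin φ₁ sin φ₂ + cos φ₁ cos φ₂ cos Δλ,  σ = 2.0468 rad → d_gc = 13015.7 km
Rhumb line: Δψ = +0.4854, q = Δφ/Δψ = 0.9489, d_rh = R√(Δφ²+q²Δλ²) = 13396.3 km
Excess = 13396.3 − 13015.7 = 380.6 ≈ 381 km

381 km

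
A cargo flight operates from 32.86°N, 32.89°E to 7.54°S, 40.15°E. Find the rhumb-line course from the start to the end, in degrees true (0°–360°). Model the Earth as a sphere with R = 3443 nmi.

170.3°

Meridional parts: M(φ₁)=+0.6078, M(φ₂)=-0.1320 → ΔM = -0.7398;  Δλ = +0.1267 rad
tan C = Δλ / ΔM = -0.1713 → C = 170.28°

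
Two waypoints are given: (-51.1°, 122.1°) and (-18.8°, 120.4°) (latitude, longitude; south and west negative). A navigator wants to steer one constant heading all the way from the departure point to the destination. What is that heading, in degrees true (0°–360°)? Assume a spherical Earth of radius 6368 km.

357.6°

Meridional parts: M(φ₁)=-1.0409, M(φ₂)=-0.3342 → ΔM = +0.7067;  Δλ = -0.0297 rad
tan C = Δλ / ΔM = -0.0420 → C = 357.60°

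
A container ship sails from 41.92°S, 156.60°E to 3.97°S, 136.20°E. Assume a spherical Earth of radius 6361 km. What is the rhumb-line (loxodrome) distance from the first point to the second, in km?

Rhumb course C = atan2(Δλ, Δψ) with Δψ = ln[tan(π/4+φ₂/2)/tan(π/4+φ₁/2)] = +0.7379, Δλ = -0.3560 → C = 334.24°
d = R·|Δφ| / |cos C| = 6361·0.66235 / 0.90065 = 4678 km

4678 km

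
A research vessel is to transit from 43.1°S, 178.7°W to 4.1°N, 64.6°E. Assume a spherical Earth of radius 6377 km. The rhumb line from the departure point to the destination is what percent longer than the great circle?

3.5%

Great circle: σ = 1.9564 rad → d_gc = Rσ = 12475.8 km
Rhumb: Δφ = +0.8238, Δλ = -2.0368, Δψ = +0.9068, q = Δφ/Δψ = 0.9084 → d_rh = R√(Δφ²+q²Δλ²) = 12915.7 km
Excess = (12915.7 − 12475.8) / 12475.8 = 439.9 / 12475.8 = 3.53% ≈ 3.5%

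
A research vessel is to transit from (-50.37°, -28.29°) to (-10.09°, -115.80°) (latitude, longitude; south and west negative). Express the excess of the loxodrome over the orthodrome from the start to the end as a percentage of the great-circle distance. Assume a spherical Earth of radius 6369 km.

Great circle: σ = 1.4079 rad → d_gc = Rσ = 8966.7 km
Rhumb: Δφ = +0.7030, Δλ = -1.5273, Δψ = +0.8437, q = Δφ/Δψ = 0.8332 → d_rh = R√(Δφ²+q²Δλ²) = 9259.7 km
Excess = (9259.7 − 8966.7) / 8966.7 = 293.0 / 8966.7 = 3.27% ≈ 3.3%

3.3%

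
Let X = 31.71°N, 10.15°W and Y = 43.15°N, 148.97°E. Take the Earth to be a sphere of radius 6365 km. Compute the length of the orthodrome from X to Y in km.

cos σ = sin φ₁ sin φ₂ + cos φ₁ cos φ₂ cos Δλ
      = sin(31.71°)sin(43.15°) + cos(31.71°)cos(43.15°)cos(159.12°) = -0.2204
σ = 102.734° → d = Rσ = 6365·1.79304 = 11413 km

11413 km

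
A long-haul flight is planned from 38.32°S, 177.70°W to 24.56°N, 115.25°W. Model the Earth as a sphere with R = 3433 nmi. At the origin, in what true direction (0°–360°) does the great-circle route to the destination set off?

54.0°

N = sin Δλ·cos φ₂ = +0.8064;  D = cos φ₁ sin φ₂ − sin φ₁ cos φ₂ cos Δλ = +0.5869
initial course = atan2(N, D) = 53.95°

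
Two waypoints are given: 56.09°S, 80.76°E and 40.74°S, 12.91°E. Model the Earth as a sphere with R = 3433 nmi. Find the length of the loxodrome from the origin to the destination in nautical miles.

Rhumb course C = atan2(Δλ, Δψ) with Δψ = ln[tan(π/4+φ₂/2)/tan(π/4+φ₁/2)] = +0.4080, Δλ = -1.1842 → C = 289.01°
d = R·|Δφ| / |cos C| = 3433·0.26791 / 0.32574 = 2823 nmi

2823 nmi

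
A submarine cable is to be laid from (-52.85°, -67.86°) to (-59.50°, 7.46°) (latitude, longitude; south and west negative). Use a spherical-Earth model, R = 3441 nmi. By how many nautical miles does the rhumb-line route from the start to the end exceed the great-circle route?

Great circle: cos σ = sin φ₁ sin φ₂ + cos φ₁ cos φ₂ cos Δλ,  σ = 0.7006 rad → d_gc = 2410.8 nmi
Rhumb line: Δψ = -0.2091, q = Δφ/Δψ = 0.5549, d_rh = R√(Δφ²+q²Δλ²) = 2541.9 nmi
Excess = 2541.9 − 2410.8 = 131.1 ≈ 131 nmi

131 nmi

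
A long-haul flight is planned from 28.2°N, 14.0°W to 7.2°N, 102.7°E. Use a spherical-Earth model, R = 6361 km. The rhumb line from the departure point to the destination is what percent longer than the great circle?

2.7%

Great circle: σ = 1.9110 rad → d_gc = Rσ = 12155.6 km
Rhumb: Δφ = -0.3665, Δλ = +2.0368, Δψ = -0.3874, q = Δφ/Δψ = 0.9462 → d_rh = R√(Δφ²+q²Δλ²) = 12478.9 km
Excess = (12478.9 − 12155.6) / 12155.6 = 323.3 / 12155.6 = 2.66% ≈ 2.7%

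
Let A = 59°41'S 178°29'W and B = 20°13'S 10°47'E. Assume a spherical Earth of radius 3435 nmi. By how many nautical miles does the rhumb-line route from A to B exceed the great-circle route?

Great circle: cos σ = sin φ₁ sin φ₂ + cos φ₁ cos φ₂ cos Δλ,  σ = 1.7408 rad → d_gc = 5979.64 nmi
Rhumb line: Δψ = +0.9456, q = Δφ/Δψ = 0.7285, d_rh = R√(Δφ²+q²Δλ²) = 7823.07 nmi
Excess = 7823.07 − 5979.64 = 1843.43 ≈ 1843 nmi

1843 nmi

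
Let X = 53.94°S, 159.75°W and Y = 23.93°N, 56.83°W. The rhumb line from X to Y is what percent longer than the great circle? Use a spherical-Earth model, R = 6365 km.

2.1%

Great circle: σ = 2.0356 rad → d_gc = Rσ = 12956.3 km
Rhumb: Δφ = +1.3591, Δλ = +1.7963, Δψ = +1.5528, q = Δφ/Δψ = 0.8753 → d_rh = R√(Δφ²+q²Δλ²) = 13228.0 km
Excess = (13228.0 − 12956.3) / 12956.3 = 271.7 / 12956.3 = 2.10% ≈ 2.1%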